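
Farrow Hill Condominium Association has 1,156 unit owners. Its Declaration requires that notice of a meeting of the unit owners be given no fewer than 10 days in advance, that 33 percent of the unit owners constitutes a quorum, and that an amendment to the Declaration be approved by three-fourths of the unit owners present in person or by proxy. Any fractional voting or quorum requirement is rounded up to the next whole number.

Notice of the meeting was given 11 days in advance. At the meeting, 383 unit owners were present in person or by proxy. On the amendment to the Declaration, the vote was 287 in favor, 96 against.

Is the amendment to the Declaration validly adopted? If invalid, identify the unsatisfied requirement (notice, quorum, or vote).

Invalid — vote requirement not satisfied.

Notice: 11 days given; 10 required. Satisfied.
Quorum: 33% of 1,156 = 381.48, rounded up to 382; 383 present. Satisfied.
Vote: requires three-fourths of those present (383); 3/4 of 383 = 287.25, rounded up to 288, so 288 needed; 287 in favor. Not satisfied.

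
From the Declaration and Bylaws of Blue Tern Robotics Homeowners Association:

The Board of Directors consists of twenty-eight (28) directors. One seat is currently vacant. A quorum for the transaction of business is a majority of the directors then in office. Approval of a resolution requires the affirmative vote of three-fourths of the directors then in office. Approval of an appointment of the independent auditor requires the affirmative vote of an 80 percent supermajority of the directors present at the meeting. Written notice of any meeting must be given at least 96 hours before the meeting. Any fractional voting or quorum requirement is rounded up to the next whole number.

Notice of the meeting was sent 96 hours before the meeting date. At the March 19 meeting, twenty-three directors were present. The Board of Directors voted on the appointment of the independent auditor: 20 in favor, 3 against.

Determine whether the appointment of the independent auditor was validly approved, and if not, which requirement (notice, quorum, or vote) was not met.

Valid — all requirements satisfied.

Notice: 96 hours given; 96 required (96 ≥ 96). Satisfied.
Quorum: 23 present; quorum is 14. Satisfied.
Vote: the appointment of the independent auditor requires four-fifths of the directors present (23). 4/5 of 23 = 18.40, rounded up to 19, so 19 affirmative votes are needed; 20 voted in favor. Satisfied.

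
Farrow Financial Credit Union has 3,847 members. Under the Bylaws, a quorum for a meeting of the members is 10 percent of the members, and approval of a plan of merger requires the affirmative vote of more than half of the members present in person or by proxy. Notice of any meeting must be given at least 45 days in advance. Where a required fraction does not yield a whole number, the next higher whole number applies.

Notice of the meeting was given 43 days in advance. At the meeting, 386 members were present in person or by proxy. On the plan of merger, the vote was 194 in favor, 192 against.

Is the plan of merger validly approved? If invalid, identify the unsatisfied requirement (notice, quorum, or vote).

Notice: 43 days given; 45 required. Not satisfied.
Quorum: 10% of 3,847 = 384.70, rounded up to 385; 386 present. Satisfied.
Vote: requires a majority of those present (386); a majority of 386 is 194, so 194 needed; 194 in favor. Satisfied.

Invalid — notice requirement not satisfied.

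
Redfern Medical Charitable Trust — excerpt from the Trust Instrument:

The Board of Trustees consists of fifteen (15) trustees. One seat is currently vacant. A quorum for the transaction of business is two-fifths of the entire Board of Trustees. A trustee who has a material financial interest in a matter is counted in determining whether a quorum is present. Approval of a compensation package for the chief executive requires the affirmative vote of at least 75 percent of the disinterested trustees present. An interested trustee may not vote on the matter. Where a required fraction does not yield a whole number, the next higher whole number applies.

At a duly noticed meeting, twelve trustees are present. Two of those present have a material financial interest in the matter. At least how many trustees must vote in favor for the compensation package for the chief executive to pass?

The compensation package for the chief executive requires three-fourths of the disinterested trustees present (12 − 2 = 10).
3/4 of 10 = 7.50, rounded up to 8.

8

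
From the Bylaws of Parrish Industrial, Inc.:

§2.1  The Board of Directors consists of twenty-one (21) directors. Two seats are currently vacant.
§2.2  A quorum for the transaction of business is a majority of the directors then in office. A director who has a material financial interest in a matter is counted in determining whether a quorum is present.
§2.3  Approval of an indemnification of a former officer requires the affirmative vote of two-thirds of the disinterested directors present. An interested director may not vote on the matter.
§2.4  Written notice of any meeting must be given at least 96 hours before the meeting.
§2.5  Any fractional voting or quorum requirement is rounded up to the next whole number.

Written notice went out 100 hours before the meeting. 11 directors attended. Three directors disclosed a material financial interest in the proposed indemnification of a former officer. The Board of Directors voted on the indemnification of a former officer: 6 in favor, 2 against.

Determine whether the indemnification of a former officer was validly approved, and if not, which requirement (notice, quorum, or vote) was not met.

Notice: 100 hours given; 96 required (100 ≥ 96). Satisfied.
Quorum: 11 present (interested directors count toward quorum); quorum is 10. Satisfied.
Vote: the indemnification of a former officer requires two-thirds of the disinterested directors present (11 − 3 = 8). 2/3 of 8 = 5.33, rounded up to 6, so 6 affirmative votes are needed; 6 voted in favor. Satisfied.

Valid — all requirements satisfied.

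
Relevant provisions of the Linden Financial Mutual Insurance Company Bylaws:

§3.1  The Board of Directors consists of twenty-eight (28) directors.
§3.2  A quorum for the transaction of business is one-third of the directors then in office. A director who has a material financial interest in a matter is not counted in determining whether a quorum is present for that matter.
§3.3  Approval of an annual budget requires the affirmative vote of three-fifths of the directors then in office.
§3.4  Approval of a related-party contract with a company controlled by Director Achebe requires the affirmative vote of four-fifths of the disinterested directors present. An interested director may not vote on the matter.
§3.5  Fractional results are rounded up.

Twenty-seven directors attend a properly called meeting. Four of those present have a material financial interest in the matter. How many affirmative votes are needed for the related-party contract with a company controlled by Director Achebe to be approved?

19

The related-party contract with a company controlled by Director Achebe requires four-fifths of the disinterested directors present (27 − 4 = 23).
4/5 of 23 = 18.40, rounded up to 19.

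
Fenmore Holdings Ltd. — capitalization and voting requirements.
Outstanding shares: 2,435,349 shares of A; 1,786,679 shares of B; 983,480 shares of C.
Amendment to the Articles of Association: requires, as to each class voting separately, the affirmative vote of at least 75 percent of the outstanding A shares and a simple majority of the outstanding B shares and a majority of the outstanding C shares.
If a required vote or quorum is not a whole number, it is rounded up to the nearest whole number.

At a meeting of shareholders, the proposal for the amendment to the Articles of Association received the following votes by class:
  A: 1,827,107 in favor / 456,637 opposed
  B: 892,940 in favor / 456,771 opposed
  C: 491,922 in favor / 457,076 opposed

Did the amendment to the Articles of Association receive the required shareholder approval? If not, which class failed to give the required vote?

A: 3/4 of 2435349 = 1826511.75, rounded up to 1826512; 1,826,512 required, 1,827,107 in favor — approved.
B: a majority of 1786679 is 893340; 893,340 required, 892,940 in favor — not approved.
C: a majority of 983480 is 491741; 491,741 required, 491,922 in favor — approved.

Not approved — the B shares did not give the required vote.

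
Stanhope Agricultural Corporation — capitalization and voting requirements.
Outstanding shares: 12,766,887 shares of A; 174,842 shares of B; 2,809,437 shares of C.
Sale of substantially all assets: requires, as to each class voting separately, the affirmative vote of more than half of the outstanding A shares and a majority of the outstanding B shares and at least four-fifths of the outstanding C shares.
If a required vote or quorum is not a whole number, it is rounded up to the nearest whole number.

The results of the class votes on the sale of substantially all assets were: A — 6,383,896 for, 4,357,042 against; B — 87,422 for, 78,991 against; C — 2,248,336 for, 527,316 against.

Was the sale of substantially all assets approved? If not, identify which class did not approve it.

Approved — every class gave the required vote.

A: a majority of 12766887 is 6383444; 6,383,444 required, 6,383,896 in favor — approved.
B: a majority of 174842 is 87422; 87,422 required, 87,422 in favor — approved.
C: 4/5 of 2809437 = 2247549.60, rounded up to 2247550; 2,247,550 required, 2,248,336 in favor — approved.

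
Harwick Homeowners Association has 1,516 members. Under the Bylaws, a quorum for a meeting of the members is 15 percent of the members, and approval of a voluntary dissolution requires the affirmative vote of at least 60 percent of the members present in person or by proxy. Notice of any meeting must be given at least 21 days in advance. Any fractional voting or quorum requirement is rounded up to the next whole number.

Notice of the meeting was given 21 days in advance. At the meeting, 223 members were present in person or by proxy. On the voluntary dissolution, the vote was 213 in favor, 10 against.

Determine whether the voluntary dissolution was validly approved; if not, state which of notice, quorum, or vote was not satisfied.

Invalid — quorum requirement not satisfied.

Notice: 21 days given; 21 required. Satisfied.
Quorum: 15% of 1,516 = 227.40, rounded up to 228; 223 present. Not satisfied.
Vote: requires three-fifths of those present (223); 3/5 of 223 = 133.80, rounded up to 134, so 134 needed; 213 in favor. Satisfied.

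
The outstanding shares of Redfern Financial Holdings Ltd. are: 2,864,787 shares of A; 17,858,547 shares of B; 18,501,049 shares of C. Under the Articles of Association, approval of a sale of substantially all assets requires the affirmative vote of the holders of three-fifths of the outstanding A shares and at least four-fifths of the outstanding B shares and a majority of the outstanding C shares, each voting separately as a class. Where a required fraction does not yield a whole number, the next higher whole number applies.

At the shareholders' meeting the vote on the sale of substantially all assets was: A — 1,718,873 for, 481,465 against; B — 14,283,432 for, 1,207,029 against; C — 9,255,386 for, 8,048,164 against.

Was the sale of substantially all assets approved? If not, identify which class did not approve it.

A: 3/5 of 2864787 = 1718872.20, rounded up to 1718873; 1,718,873 required, 1,718,873 in favor — approved.
B: 4/5 of 17858547 = 14286837.60, rounded up to 14286838; 14,286,838 required, 14,283,432 in favor — not approved.
C: a majority of 18501049 is 9250525; 9,250,525 required, 9,255,386 in favor — approved.

Not approved — the B shares did not give the required vote.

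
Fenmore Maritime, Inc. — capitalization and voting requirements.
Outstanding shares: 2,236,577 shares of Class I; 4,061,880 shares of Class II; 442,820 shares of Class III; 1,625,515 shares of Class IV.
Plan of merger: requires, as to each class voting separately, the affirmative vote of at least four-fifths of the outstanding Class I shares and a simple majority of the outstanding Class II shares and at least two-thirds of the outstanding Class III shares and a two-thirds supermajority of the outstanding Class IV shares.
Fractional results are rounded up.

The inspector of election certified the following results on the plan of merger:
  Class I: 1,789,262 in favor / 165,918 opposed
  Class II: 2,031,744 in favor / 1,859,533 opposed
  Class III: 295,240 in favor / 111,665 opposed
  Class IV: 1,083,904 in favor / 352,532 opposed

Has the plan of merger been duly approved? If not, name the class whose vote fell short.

Approved — every class gave the required vote.

Class I: 4/5 of 2236577 = 1789261.60, rounded up to 1789262; 1,789,262 required, 1,789,262 in favor — approved.
Class II: a majority of 4061880 is 2030941; 2,030,941 required, 2,031,744 in favor — approved.
Class III: 2/3 of 442820 = 295213.33, rounded up to 295214; 295,214 required, 295,240 in favor — approved.
Class IV: 2/3 of 1625515 = 1083676.67, rounded up to 1083677; 1,083,677 required, 1,083,904 in favor — approved.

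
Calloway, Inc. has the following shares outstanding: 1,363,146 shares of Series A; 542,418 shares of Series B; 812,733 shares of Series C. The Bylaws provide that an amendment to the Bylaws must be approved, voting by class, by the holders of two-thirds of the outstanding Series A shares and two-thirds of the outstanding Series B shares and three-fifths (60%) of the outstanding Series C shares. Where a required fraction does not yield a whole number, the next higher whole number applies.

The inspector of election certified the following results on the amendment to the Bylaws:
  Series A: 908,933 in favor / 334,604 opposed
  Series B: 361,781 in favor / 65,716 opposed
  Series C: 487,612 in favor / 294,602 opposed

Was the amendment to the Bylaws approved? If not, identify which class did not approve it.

Not approved — the Series C shares did not give the required vote.

Series A: 2/3 of 1363146 = 908764; 908,764 required, 908,933 in favor — approved.
Series B: 2/3 of 542418 = 361612; 361,612 required, 361,781 in favor — approved.
Series C: 3/5 of 812733 = 487639.80, rounded up to 487640; 487,640 required, 487,612 in favor — not approved.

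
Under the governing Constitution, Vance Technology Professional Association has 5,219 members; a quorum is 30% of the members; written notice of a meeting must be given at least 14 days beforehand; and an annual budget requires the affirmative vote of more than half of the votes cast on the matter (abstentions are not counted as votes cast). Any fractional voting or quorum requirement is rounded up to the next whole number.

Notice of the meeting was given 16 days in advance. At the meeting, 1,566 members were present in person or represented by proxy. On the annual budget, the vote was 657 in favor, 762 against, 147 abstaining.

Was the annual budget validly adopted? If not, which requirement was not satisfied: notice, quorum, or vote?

Notice: 16 days given; 14 required. Satisfied.
Quorum: 30% of 5,219 = 1,565.70, rounded up to 1,566; 1,566 present. Satisfied.
Vote: requires a majority of the votes cast (1,566 − 147 abstaining = 1,419); a majority of 1419 is 710, so 710 needed; 657 in favor. Not satisfied.

Invalid — vote requirement not satisfied.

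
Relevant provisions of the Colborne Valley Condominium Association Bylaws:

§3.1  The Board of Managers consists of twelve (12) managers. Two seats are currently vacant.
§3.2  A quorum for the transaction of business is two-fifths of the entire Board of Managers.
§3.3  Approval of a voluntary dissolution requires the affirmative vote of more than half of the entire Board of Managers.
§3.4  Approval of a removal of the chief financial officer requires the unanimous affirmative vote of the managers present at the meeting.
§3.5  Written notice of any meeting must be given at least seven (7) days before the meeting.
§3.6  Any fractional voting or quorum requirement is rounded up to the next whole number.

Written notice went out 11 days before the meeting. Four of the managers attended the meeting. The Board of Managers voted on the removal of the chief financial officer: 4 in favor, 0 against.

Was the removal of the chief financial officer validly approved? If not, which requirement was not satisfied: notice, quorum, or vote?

Invalid — quorum requirement not satisfied.

Notice: 11 days given; 7 required (11 ≥ 7). Satisfied.
Quorum: 4 present; quorum is 5. Not satisfied.
Vote: the removal of the chief financial officer requires the unanimous vote of the managers present (4). Unanimous means all 4, so 4 affirmative votes are needed; 4 voted in favor. Satisfied. (Moot — without a quorum no business can be validly transacted.)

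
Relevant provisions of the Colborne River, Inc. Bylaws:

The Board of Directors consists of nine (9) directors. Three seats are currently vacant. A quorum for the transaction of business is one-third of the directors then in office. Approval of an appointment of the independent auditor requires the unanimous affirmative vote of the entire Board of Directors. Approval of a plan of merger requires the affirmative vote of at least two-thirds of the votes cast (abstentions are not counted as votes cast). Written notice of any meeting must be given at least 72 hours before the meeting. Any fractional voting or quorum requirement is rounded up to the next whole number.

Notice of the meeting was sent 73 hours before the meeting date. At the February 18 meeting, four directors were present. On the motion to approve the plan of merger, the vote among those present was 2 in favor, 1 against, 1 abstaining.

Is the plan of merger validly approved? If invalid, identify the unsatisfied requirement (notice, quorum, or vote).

Notice: 73 hours given; 72 required (73 ≥ 72). Satisfied.
Quorum: 4 present; quorum is 2. Satisfied.
Vote: the plan of merger requires two-thirds of the votes cast (4 present − 1 abstaining = 3). 2/3 of 3 = 2, so 2 affirmative votes are needed; 2 voted in favor. Satisfied.

Valid — all requirements satisfied.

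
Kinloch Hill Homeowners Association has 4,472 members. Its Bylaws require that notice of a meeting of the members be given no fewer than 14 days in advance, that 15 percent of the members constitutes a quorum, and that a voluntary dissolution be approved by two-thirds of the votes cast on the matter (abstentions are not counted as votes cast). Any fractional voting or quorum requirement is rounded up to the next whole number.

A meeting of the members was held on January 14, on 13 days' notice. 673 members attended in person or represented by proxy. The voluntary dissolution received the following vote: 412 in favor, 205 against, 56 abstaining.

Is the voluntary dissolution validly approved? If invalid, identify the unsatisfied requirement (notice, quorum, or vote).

Notice: 13 days given; 14 required. Not satisfied.
Quorum: 15% of 4,472 = 670.80, rounded up to 671; 673 present. Satisfied.
Vote: requires two-thirds of the votes cast (673 − 56 abstaining = 617); 2/3 of 617 = 411.33, rounded up to 412, so 412 needed; 412 in favor. Satisfied.

Invalid — notice requirement not satisfied.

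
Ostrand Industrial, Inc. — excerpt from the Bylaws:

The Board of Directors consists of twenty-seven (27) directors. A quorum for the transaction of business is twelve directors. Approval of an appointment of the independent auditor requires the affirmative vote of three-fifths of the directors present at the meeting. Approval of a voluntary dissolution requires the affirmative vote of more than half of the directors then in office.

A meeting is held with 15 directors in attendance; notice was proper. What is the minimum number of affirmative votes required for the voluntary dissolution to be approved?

The voluntary dissolution requires a majority of the directors then in office (27).
A majority of 27 is 14.

14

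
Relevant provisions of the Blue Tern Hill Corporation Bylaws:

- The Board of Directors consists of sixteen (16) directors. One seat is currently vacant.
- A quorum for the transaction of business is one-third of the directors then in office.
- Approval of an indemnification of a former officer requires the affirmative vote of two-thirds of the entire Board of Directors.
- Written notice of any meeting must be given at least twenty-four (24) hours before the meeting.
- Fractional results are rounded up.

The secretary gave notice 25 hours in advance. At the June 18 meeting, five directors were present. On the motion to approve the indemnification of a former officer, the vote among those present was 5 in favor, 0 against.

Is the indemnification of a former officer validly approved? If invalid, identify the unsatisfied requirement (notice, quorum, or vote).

Invalid — vote requirement not satisfied.

Notice: 25 hours given; 24 required (25 ≥ 24). Satisfied.
Quorum: 5 present; quorum is 5. Satisfied.
Vote: the indemnification of a former officer requires two-thirds of the entire Board of Directors (16). 2/3 of 16 = 10.67, rounded up to 11, so 11 affirmative votes are needed; 5 voted in favor. Not satisfied.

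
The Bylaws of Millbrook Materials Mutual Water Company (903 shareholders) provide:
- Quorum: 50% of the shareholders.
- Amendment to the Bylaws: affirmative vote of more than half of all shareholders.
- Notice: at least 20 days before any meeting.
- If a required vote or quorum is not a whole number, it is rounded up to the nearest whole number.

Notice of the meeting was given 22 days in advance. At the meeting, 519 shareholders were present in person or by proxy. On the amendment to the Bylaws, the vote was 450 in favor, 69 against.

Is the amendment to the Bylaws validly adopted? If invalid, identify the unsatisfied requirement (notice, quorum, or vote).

Invalid — vote requirement not satisfied.

Notice: 22 days given; 20 required. Satisfied.
Quorum: 50% of 903 = 451.50, rounded up to 452; 519 present. Satisfied.
Vote: requires a majority of all shareholders (903); a majority of 903 is 452, so 452 needed; 450 in favor. Not satisfied.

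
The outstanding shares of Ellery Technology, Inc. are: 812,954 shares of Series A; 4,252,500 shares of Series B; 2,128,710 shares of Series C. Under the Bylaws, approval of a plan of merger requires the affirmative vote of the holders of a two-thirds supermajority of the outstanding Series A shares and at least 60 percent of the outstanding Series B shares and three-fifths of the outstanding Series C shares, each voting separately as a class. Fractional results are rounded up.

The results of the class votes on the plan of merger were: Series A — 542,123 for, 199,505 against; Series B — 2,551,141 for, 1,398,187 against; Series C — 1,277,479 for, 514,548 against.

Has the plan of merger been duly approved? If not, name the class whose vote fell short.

Series A: 2/3 of 812954 = 541969.33, rounded up to 541970; 541,970 required, 542,123 in favor — approved.
Series B: 3/5 of 4252500 = 2551500; 2,551,500 required, 2,551,141 in favor — not approved.
Series C: 3/5 of 2128710 = 1277226; 1,277,226 required, 1,277,479 in favor — approved.

Not approved — the Series B shares did not give the required vote.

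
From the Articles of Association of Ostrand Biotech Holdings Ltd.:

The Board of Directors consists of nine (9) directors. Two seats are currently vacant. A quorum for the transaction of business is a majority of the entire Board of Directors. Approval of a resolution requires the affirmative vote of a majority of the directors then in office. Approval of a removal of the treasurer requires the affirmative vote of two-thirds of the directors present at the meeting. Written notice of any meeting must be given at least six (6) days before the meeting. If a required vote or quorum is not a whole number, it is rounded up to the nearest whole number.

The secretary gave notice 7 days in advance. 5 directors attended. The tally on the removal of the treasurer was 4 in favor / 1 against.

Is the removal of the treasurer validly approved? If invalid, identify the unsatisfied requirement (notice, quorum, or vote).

Valid — all requirements satisfied.

Notice: 7 days given; 6 required (7 ≥ 6). Satisfied.
Quorum: 5 present; quorum is 5. Satisfied.
Vote: the removal of the treasurer requires two-thirds of the directors present (5). 2/3 of 5 = 3.33, rounded up to 4, so 4 affirmative votes are needed; 4 voted in favor. Satisfied.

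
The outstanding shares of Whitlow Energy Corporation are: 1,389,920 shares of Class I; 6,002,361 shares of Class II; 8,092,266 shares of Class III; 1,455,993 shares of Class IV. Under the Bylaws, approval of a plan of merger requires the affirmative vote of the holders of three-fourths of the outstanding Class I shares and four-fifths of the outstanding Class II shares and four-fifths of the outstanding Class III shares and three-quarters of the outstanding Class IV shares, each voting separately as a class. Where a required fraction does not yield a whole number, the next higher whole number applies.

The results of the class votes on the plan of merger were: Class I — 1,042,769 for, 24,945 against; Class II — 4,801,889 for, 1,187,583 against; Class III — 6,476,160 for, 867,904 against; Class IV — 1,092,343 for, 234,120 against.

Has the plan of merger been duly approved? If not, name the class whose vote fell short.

Class I: 3/4 of 1389920 = 1042440; 1,042,440 required, 1,042,769 in favor — approved.
Class II: 4/5 of 6002361 = 4801888.80, rounded up to 4801889; 4,801,889 required, 4,801,889 in favor — approved.
Class III: 4/5 of 8092266 = 6473812.80, rounded up to 6473813; 6,473,813 required, 6,476,160 in favor — approved.
Class IV: 3/4 of 1455993 = 1091994.75, rounded up to 1091995; 1,091,995 required, 1,092,343 in favor — approved.

Approved — every class gave the required vote.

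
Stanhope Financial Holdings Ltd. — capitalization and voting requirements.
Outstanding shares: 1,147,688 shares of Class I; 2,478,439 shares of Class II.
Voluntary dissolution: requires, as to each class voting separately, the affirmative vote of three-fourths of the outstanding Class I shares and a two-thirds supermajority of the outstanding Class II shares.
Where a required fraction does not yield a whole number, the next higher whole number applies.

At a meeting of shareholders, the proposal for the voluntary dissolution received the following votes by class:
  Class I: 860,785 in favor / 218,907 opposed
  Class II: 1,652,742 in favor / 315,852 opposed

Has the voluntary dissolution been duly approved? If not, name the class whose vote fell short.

Class I: 3/4 of 1147688 = 860766; 860,766 required, 860,785 in favor — approved.
Class II: 2/3 of 2478439 = 1652292.67, rounded up to 1652293; 1,652,293 required, 1,652,742 in favor — approved.

Approved — every class gave the required vote.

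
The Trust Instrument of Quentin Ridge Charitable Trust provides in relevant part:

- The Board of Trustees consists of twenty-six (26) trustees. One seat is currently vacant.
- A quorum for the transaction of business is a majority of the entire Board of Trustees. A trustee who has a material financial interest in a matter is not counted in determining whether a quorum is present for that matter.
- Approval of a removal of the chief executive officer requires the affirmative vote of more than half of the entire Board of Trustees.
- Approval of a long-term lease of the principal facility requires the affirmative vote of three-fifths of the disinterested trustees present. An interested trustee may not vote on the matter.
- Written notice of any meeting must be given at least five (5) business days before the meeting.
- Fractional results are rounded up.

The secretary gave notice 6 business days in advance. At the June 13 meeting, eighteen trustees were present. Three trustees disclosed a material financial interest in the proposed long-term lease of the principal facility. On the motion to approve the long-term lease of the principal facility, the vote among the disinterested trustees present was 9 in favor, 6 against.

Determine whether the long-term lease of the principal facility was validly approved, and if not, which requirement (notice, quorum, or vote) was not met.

Notice: 6 business days given; 5 required (6 ≥ 5). Satisfied.
Quorum: 18 present, but the 3 interested trustees do not count, leaving 15. Quorum is 14. Satisfied.
Vote: the long-term lease of the principal facility requires three-fifths of the disinterested trustees present (18 − 3 = 15). 3/5 of 15 = 9, so 9 affirmative votes are needed; 9 voted in favor. Satisfied.

Valid — all requirements satisfied.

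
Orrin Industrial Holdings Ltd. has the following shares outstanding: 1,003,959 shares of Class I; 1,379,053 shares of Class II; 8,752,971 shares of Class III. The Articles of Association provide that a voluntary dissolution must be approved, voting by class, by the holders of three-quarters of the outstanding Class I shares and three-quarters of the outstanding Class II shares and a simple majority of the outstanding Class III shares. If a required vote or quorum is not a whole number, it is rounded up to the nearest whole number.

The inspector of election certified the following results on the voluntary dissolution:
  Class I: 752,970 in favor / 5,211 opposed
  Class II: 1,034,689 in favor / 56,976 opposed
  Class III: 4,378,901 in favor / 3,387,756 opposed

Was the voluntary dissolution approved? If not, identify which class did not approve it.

Class I: 3/4 of 1003959 = 752969.25, rounded up to 752970; 752,970 required, 752,970 in favor — approved.
Class II: 3/4 of 1379053 = 1034289.75, rounded up to 1034290; 1,034,290 required, 1,034,689 in favor — approved.
Class III: a majority of 8752971 is 4376486; 4,376,486 required, 4,378,901 in favor — approved.

Approved — every class gave the required vote.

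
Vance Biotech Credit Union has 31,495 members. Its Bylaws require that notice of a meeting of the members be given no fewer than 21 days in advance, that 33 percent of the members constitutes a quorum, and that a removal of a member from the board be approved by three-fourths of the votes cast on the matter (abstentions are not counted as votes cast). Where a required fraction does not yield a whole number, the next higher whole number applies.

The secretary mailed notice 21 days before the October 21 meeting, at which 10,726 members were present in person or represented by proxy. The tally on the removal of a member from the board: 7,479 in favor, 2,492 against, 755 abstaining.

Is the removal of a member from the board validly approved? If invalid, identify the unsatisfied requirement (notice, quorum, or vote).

Valid — all requirements satisfied.

Notice: 21 days given; 21 required. Satisfied.
Quorum: 33% of 31,495 = 10,393.35, rounded up to 10,394; 10,726 present. Satisfied.
Vote: requires three-fourths of the votes cast (10,726 − 755 abstaining = 9,971); 3/4 of 9971 = 7478.25, rounded up to 7479, so 7,479 needed; 7,479 in favor. Satisfied.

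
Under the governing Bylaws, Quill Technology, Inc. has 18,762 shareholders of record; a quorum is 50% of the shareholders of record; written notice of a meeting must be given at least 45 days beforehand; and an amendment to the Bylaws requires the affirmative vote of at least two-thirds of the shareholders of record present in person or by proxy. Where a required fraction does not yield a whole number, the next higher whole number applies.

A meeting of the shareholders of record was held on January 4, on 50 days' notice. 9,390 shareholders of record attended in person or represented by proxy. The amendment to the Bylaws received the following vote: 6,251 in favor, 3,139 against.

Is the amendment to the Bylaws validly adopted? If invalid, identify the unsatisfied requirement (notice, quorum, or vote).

Invalid — vote requirement not satisfied.

Notice: 50 days given; 45 required. Satisfied.
Quorum: 50% of 18,762 = 9,381; 9,390 present. Satisfied.
Vote: requires two-thirds of those present (9,390); 2/3 of 9390 = 6260, so 6,260 needed; 6,251 in favor. Not satisfied.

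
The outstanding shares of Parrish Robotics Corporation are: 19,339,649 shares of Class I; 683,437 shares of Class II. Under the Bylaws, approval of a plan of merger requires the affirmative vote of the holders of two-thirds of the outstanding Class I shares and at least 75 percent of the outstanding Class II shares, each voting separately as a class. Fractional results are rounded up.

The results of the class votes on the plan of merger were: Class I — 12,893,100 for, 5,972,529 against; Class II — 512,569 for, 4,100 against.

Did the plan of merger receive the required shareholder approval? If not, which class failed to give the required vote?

Not approved — the Class II shares did not give the required vote.

Class I: 2/3 of 19339649 = 12893099.33, rounded up to 12893100; 12,893,100 required, 12,893,100 in favor — approved.
Class II: 3/4 of 683437 = 512577.75, rounded up to 512578; 512,578 required, 512,569 in favor — not approved.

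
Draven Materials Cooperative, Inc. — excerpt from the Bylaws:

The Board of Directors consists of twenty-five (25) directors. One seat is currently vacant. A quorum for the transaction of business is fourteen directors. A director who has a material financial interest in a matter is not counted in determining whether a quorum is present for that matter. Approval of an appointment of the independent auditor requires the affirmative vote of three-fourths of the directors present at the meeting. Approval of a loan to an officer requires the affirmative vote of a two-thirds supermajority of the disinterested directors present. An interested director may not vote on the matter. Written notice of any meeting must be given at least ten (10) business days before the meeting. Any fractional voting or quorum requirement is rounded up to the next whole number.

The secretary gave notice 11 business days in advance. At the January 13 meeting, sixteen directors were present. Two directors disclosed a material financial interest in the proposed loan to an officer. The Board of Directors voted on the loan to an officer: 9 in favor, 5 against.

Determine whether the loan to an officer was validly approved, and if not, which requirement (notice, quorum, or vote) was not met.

Invalid — vote requirement not satisfied.

Notice: 11 business days given; 10 required (11 ≥ 10). Satisfied.
Quorum: 16 present, but the 2 interested directors do not count, leaving 14. Quorum is 14. Satisfied.
Vote: the loan to an officer requires two-thirds of the disinterested directors present (16 − 2 = 14). 2/3 of 14 = 9.33, rounded up to 10, so 10 affirmative votes are needed; 9 voted in favor. Not satisfied.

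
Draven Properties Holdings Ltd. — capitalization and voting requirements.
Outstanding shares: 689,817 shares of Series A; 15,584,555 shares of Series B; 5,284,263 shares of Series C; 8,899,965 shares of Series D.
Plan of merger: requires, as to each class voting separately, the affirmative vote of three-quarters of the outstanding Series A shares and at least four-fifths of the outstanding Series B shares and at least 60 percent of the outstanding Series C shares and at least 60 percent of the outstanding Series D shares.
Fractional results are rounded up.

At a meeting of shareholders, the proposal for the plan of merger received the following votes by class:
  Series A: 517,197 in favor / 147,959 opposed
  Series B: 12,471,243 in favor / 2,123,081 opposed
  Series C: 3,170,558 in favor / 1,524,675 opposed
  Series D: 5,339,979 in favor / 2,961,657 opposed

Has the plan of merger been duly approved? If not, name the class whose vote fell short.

Series A: 3/4 of 689817 = 517362.75, rounded up to 517363; 517,363 required, 517,197 in favor — not approved.
Series B: 4/5 of 15584555 = 12467644; 12,467,644 required, 12,471,243 in favor — approved.
Series C: 3/5 of 5284263 = 3170557.80, rounded up to 3170558; 3,170,558 required, 3,170,558 in favor — approved.
Series D: 3/5 of 8899965 = 5339979; 5,339,979 required, 5,339,979 in favor — approved.

Not approved — the Series A shares did not give the required vote.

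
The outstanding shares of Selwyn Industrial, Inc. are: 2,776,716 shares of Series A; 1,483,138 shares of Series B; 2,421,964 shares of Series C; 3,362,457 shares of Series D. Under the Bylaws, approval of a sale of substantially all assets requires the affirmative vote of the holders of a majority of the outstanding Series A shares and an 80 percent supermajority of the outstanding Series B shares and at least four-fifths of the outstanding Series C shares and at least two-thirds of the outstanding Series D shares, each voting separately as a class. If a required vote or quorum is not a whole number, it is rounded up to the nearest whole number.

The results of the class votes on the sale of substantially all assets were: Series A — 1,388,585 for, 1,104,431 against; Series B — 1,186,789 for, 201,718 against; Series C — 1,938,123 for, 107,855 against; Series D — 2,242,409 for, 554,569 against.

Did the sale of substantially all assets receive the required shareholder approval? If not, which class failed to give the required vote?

Series A: a majority of 2776716 is 1388359; 1,388,359 required, 1,388,585 in favor — approved.
Series B: 4/5 of 1483138 = 1186510.40, rounded up to 1186511; 1,186,511 required, 1,186,789 in favor — approved.
Series C: 4/5 of 2421964 = 1937571.20, rounded up to 1937572; 1,937,572 required, 1,938,123 in favor — approved.
Series D: 2/3 of 3362457 = 2241638; 2,241,638 required, 2,242,409 in favor — approved.

Approved — every class gave the required vote.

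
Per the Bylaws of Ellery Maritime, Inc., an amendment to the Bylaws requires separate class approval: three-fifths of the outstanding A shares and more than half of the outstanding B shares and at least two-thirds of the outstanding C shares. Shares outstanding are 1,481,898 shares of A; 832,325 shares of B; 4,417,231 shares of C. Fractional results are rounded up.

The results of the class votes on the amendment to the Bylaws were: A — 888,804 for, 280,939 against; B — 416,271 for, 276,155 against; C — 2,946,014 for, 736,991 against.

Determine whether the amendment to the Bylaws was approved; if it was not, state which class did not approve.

Not approved — the A shares did not give the required vote.

A: 3/5 of 1481898 = 889138.80, rounded up to 889139; 889,139 required, 888,804 in favor — not approved.
B: a majority of 832325 is 416163; 416,163 required, 416,271 in favor — approved.
C: 2/3 of 4417231 = 2944820.67, rounded up to 2944821; 2,944,821 required, 2,946,014 in favor — approved.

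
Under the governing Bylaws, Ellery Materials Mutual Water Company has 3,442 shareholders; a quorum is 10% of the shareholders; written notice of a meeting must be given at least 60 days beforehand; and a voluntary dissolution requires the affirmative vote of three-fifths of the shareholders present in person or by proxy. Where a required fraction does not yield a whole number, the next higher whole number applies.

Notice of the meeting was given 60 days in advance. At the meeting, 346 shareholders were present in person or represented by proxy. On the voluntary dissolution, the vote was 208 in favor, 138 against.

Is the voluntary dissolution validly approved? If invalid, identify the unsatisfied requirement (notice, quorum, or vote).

Notice: 60 days given; 60 required. Satisfied.
Quorum: 10% of 3,442 = 344.20, rounded up to 345; 346 present. Satisfied.
Vote: requires three-fifths of those present (346); 3/5 of 346 = 207.60, rounded up to 208, so 208 needed; 208 in favor. Satisfied.

Valid — all requirements satisfied.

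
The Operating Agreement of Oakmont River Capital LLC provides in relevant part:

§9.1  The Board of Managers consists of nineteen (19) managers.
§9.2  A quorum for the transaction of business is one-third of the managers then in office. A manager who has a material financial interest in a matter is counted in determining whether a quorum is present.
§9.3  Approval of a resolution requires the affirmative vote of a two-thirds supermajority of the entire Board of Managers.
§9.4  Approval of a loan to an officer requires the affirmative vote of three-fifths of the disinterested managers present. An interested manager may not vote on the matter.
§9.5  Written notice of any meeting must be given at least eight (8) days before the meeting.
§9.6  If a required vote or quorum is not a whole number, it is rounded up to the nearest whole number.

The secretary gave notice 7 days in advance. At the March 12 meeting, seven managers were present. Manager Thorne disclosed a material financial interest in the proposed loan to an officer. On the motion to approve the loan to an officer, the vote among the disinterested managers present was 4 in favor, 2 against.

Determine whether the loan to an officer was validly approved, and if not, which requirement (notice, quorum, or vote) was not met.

Notice: 7 days given; 8 required (7 < 8). Not satisfied.
Quorum: 7 present (interested managers count toward quorum); quorum is 7. Satisfied.
Vote: the loan to an officer requires three-fifths of the disinterested managers present (7 − 1 = 6). 3/5 of 6 = 3.60, rounded up to 4, so 4 affirmative votes are needed; 4 voted in favor. Satisfied.

Invalid — notice requirement not satisfied.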